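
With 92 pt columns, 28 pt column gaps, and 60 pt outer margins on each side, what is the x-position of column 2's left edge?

180 pt

Before column 2: the margin + 1 column + 1 column gap.
Offset = 60 + 1·(92 + 28) = 60 + 120 = 180 pt.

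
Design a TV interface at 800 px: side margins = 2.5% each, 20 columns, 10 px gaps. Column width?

28.5 px

Margins: 2.5% × 800 = 20 px each, so content = 800 − 40 = 760 px.
760 − 19·10 = 570; ÷20 gives c = 28.5 px.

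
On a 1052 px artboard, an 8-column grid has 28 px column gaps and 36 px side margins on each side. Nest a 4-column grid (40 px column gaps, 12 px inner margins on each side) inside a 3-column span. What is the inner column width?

Outer content = 1052 − 2·36 = 980 px.
8 columns + 7 column gaps: 8c + 7·28 = 980.
8c = 980 − 196 = 784, so c = 98 px.
Span of 3: 3·98 + 2·28 = 294 + 56 = 350 px.
Inner content = 350 − 2·12 = 326 px.
4 columns + 3 column gaps: 4d + 3·40 = 326.
4d = 326 − 120 = 206, so d = 51.5 px.

51.5 px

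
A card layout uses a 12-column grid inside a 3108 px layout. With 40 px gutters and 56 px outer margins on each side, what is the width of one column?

213 px

Take off 112 px of margins, leaving 2996 px.
Subtracting 11 gutters of 40 leaves 2556 for 12 columns, so c = 213 px.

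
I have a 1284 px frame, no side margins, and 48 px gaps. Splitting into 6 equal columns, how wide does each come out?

6 columns + 5 gaps: 6c + 5·48 = 1284.
6c = 1284 − 240 = 1044, so c = 174 px.

174 px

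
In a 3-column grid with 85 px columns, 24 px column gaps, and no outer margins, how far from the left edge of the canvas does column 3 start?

218 px

Each column+gutter stride is 109 px; with no margin, 2 of them is 218 px.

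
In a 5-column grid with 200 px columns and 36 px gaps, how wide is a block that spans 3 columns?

3-column span = 3·200 + 2·36 = 672 px.

672 px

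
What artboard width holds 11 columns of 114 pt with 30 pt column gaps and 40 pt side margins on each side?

Artboard = 2·40 + 11·114 + 10·30 = 80 + 1254 + 300 = 1634 pt.

1634 pt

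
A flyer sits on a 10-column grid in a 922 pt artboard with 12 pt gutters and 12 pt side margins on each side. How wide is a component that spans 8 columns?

716 pt

Subtract both margins: 922 − 2·12 = 898 pt.
10c + 9·12 = 898 → 10c = 790 → c = 79 pt.
8 columns plus 7 gutters: 632 + 84 = 716 pt.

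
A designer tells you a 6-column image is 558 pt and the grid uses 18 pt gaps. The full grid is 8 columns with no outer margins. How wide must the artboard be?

6c + 5·18 = 558 → 6c = 468 → c = 78 pt.
Summing: 624 + 126 = 750 pt.

750 pt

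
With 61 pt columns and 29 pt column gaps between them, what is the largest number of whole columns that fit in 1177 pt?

13 columns

Each extra column adds 61 + 29 = 90 pt.
(1177 + 29) / 90 = 13.40, so 13 columns fit.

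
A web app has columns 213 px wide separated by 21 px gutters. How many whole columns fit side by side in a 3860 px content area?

16 columns

16 columns: 16·213 + 15·21 = 3723 px ≤ 3860.
17 columns: 3957 px > 3860. So 16.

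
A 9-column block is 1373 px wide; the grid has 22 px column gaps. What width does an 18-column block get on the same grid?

9c + 8·22 = 1373 → 9c = 1197 → c = 133 px.
Span of 18: 18·133 + 17·22 = 2394 + 374 = 2768 px.

2768 px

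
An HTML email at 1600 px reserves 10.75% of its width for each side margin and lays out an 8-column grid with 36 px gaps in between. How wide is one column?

1600 × (1 − 2·10.75%) = 1600 × 78.5% = 1256 px for the columns.
1256 − 7·36 = 1004; ÷8 gives c = 125.5 px.

125.5 px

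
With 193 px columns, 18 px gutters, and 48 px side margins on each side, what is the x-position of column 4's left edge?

681 px

Before column 4: the margin + 3 columns + 3 gutters.
Offset = 48 + 3·(193 + 18) = 48 + 633 = 681 px.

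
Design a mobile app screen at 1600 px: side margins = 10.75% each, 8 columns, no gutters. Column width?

157 px

1600 × (1 − 2·10.75%) = 1600 × 78.5% = 1256 px for the columns.
8c = 1256 → c = 157 px.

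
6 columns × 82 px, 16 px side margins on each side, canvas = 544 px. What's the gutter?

4 px

Take off 32 px of margins, leaving 512 px.
6·82 + 5g = 512 → 5g = 20 → g = 4 px.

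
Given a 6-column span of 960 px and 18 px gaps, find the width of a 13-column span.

2101 px

6c + 5·18 = 960 → 6c = 870 → c = 145 px.
13 columns plus 12 gaps: 1885 + 216 = 2101 px.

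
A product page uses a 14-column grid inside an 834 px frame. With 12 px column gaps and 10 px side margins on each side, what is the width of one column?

47 px

Content width = 834 − 2·10 = 814 px.
Subtracting 13 column gaps of 12 leaves 658 for 14 columns, so c = 47 px.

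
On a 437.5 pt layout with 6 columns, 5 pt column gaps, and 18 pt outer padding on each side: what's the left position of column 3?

153.5 pt

Subtract both margins: 437.5 − 2·18 = 401.5 pt.
6c + 5·5 = 401.5 → 6c = 376.5 → c = 62.75 pt.
Column 3 starts at margin + 2·(column + gutter) = 18 + 2·67.75 = 153.5 pt.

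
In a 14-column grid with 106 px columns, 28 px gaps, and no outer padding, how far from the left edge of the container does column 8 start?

938 px

No margin, so column 8 starts at 7·(column + gutter) = 7·134 = 938 px.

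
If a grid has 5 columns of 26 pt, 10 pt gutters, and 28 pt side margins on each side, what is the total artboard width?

226 pt

Artboard = 2·28 + 5·26 + 4·10 = 56 + 130 + 40 = 226 pt.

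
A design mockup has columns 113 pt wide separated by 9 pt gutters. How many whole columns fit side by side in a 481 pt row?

k columns need k·113 + (k−1)·9 = k·122 − 9.
k·122 − 9 ≤ 481 → k ≤ 490 / 122 ≈ 4.02, so k = 4.

4 columns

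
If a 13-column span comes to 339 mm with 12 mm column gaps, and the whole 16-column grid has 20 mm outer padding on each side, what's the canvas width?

460 mm

339 − 12·12 = 195; ÷13 gives c = 15 mm.
Total width: 2·20 + 16·15 + 15·12 = 460 mm.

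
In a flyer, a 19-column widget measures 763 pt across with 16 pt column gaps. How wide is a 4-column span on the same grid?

148 pt

763 − 18·16 = 475; ÷19 gives c = 25 pt.
4 columns plus 3 column gaps: 100 + 48 = 148 pt.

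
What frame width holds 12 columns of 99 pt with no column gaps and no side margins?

1188 pt

Summing: 1188 = 1188 pt.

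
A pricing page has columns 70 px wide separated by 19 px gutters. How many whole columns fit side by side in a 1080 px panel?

12 columns

Each extra column adds 70 + 19 = 89 px.
(1080 + 19) / 89 = 12.35, so 12 columns fit.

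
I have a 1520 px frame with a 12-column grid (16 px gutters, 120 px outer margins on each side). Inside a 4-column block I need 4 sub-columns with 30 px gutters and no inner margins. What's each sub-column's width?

Inside the margins: 1520 − 240 = 1280 px.
12 columns + 11 gutters: 12c + 11·16 = 1280.
12c = 1280 − 176 = 1104, so c = 92 px.
4-column span = 4·92 + 3·16 = 416 px.
4 columns + 3 gutters: 4d + 3·30 = 416.
4d = 416 − 90 = 326, so d = 81.5 px.

81.5 px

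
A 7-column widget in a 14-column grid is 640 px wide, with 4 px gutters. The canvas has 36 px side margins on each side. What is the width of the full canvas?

1356 px

Subtracting 6 gutters of 4 leaves 616 for 7 columns, so c = 88 px.
Canvas = 2·36 + 14·88 + 13·4 = 72 + 1232 + 52 = 1356 px.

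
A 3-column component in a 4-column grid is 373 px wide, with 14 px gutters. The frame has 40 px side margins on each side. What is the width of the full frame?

3 columns + 2 gutters: 3c + 2·14 = 373.
3c = 373 − 28 = 345, so c = 115 px.
Frame = 2·40 + 4·115 + 3·14 = 80 + 460 + 42 = 582 px.

582 px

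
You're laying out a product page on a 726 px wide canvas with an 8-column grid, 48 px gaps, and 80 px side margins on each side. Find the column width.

Content width = 726 − 2·80 = 566 px.
8 columns + 7 gaps: 8c + 7·48 = 566.
8c = 566 − 336 = 230, so c = 28.75 px.

28.75 px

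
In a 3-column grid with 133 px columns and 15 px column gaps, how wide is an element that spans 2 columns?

2 columns plus 1 column gap: 266 + 15 = 281 px.

281 px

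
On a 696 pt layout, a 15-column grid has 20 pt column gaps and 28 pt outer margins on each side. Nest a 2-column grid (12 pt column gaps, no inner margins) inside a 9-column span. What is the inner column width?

Outer content = 696 − 2·28 = 640 pt.
15 columns + 14 column gaps: 15c + 14·20 = 640.
15c = 640 − 280 = 360, so c = 24 pt.
Span of 9: 9·24 + 8·20 = 216 + 160 = 376 pt.
2d + 1·12 = 376 → 2d = 364 → d = 182 pt.

182 pt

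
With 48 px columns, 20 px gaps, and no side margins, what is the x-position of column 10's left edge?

Each column+gutter stride is 68 px; with no margin, 9 of them is 612 px.

612 px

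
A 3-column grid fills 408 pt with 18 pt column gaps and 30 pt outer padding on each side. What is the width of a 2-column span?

Subtract both margins: 408 − 2·30 = 348 pt.
3c + 2·18 = 348 → 3c = 312 → c = 104 pt.
2-column span = 2·104 + 1·18 = 226 pt.

226 pt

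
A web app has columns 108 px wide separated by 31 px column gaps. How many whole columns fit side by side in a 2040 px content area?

14 columns

14 columns: 14·108 + 13·31 = 1915 px ≤ 2040.
15 columns: 2054 px > 2040. So 14.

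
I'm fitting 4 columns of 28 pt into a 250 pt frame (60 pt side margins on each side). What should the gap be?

6 pt

Content width = 250 − 2·60 = 130 pt.
4 columns take 4·28 = 112 pt; remaining 18 splits into 3 gaps.
g = 18 / 3 = 6 pt.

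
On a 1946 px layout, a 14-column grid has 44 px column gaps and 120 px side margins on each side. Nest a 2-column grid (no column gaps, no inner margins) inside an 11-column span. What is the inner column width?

Outer content = 1946 − 2·120 = 1706 px.
1706 − 13·44 = 1134; ÷14 gives c = 81 px.
Span of 11: 11·81 + 10·44 = 891 + 440 = 1331 px.
2d = 1331 → d = 665.5 px.

665.5 px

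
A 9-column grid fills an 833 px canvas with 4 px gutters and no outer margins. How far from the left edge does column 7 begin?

558 px

Subtracting 8 gutters of 4 leaves 801 for 9 columns, so c = 89 px.
No margin, so column 7 starts at 6·(column + gutter) = 6·93 = 558 px.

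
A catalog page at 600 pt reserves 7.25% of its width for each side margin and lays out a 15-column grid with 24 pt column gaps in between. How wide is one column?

11.8 pt

Margins: 7.25% × 600 = 43.5 pt each, so content = 600 − 87 = 513 pt.
15 columns + 14 column gaps: 15c + 14·24 = 513.
15c = 513 − 336 = 177, so c = 11.8 pt.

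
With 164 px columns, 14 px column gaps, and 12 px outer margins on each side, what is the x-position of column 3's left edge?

Before column 3: the margin + 2 columns + 2 column gaps.
Offset = 12 + 2·(164 + 14) = 12 + 356 = 368 px.

368 px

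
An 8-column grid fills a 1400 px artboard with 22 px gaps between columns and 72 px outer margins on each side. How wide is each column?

137.75 px

Content width = 1400 − 2·72 = 1256 px.
8 columns + 7 gaps: 8c + 7·22 = 1256.
8c = 1256 − 154 = 1102, so c = 137.75 px.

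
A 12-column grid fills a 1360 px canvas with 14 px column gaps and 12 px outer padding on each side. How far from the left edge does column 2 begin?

Subtract both margins: 1360 − 2·12 = 1336 px.
12c + 11·14 = 1336 → 12c = 1182 → c = 98.5 px.
Before column 2: the margin + 1 column + 1 column gap.
Offset = 12 + 1·(98.5 + 14) = 12 + 112.5 = 124.5 px.

124.5 px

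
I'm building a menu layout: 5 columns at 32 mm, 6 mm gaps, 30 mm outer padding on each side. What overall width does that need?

Adding margins, columns and gutters: 60 + 160 + 24 = 244 mm.

244 mm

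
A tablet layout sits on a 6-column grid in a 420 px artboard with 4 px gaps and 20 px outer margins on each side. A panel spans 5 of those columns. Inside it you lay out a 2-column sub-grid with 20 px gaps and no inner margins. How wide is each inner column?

148 px

Outer content = 420 − 2·20 = 380 px.
Subtracting 5 gaps of 4 leaves 360 for 6 columns, so c = 60 px.
Span of 5: 5·60 + 4·4 = 300 + 16 = 316 px.
2 columns + 1 gap: 2d + 1·20 = 316.
2d = 316 − 20 = 296, so d = 148 px.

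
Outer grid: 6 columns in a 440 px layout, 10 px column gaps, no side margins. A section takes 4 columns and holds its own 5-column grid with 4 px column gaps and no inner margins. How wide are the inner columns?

440 − 5·10 = 390; ÷6 gives c = 65 px.
4 columns plus 3 column gaps: 260 + 30 = 290 px.
290 − 4·4 = 274; ÷5 gives d = 54.8 px.

54.8 px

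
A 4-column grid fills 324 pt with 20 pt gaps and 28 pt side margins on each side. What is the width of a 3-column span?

Inside the margins: 324 − 56 = 268 pt.
4 columns + 3 gaps: 4c + 3·20 = 268.
4c = 268 − 60 = 208, so c = 52 pt.
3-column span = 3·52 + 2·20 = 196 pt.

196 pt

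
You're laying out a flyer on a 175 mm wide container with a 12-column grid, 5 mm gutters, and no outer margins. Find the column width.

10 mm

12 columns + 11 gutters: 12c + 11·5 = 175.
12c = 175 − 55 = 120, so c = 10 mm.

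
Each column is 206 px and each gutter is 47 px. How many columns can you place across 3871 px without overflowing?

Each extra column adds 206 + 47 = 253 px.
(3871 + 47) / 253 = 15.49, so 15 columns fit.

15 columns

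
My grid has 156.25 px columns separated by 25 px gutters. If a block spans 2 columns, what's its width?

337.5 px

2 columns plus 1 gutter: 312.5 + 25 = 337.5 px.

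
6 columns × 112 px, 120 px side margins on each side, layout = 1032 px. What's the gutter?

Take off 240 px of margins, leaving 792 px.
6·112 + 5g = 792 → 5g = 120 → g = 24 px.

24 px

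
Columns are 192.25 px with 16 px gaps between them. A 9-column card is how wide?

1858.25 px

9 columns plus 8 gaps: 1730.25 + 128 = 1858.25 px.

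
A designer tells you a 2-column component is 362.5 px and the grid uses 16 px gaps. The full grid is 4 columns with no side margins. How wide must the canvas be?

741 px

Subtracting 1 gap of 16 leaves 346.5 for 2 columns, so c = 173.25 px.
Summing: 693 + 48 = 741 px.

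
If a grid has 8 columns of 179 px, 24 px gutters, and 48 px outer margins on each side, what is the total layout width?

Total width: 2·48 + 8·179 + 7·24 = 1696 px.

1696 px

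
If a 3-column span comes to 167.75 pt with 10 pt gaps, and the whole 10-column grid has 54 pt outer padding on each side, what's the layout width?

3c + 2·10 = 167.75 → 3c = 147.75 → c = 49.25 pt.
Adding margins, columns and gutters: 108 + 492.5 + 90 = 690.5 pt.

690.5 pt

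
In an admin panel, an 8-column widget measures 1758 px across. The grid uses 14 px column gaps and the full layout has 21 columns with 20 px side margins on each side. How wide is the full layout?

4677.5 px

Subtracting 7 column gaps of 14 leaves 1660 for 8 columns, so c = 207.5 px.
Layout = 2·20 + 21·207.5 + 20·14 = 40 + 4357.5 + 280 = 4677.5 px.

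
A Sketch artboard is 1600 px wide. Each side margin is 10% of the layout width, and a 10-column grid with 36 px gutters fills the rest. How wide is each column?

Each margin = 10% of 1600 = 160 px; content = 1600 − 2·160 = 1280 px.
1280 − 9·36 = 956; ÷10 gives c = 95.6 px.

95.6 px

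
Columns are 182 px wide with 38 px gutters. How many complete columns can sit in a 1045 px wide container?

4 columns

4 columns: 4·182 + 3·38 = 842 px ≤ 1045.
5 columns: 1062 px > 1045. So 4.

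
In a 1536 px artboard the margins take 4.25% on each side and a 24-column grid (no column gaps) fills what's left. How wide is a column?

Each margin = 4.25% of 1536 = 65.28 px; content = 1536 − 2·65.28 = 1405.44 px.
With no column gaps, each column is 1405.44/24 = 58.56 px.

58.56 px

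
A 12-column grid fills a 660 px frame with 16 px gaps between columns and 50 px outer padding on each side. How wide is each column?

Content width = 660 − 2·50 = 560 px.
12 columns + 11 gaps: 12c + 11·16 = 560.
12c = 560 − 176 = 384, so c = 32 px.

32 px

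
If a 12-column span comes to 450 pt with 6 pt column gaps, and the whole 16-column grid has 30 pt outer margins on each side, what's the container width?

662 pt

12 columns + 11 column gaps: 12c + 11·6 = 450.
12c = 450 − 66 = 384, so c = 32 pt.
Total width: 2·30 + 16·32 + 15·6 = 662 pt.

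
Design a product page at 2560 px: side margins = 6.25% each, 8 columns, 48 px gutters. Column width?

238 px

Margins: 6.25% × 2560 = 160 px each, so content = 2560 − 320 = 2240 px.
Subtracting 7 gutters of 48 leaves 1904 for 8 columns, so c = 238 px.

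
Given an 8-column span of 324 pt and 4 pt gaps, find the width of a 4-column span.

8c + 7·4 = 324 → 8c = 296 → c = 37 pt.
Span of 4: 4·37 + 3·4 = 148 + 12 = 160 pt.

160 pt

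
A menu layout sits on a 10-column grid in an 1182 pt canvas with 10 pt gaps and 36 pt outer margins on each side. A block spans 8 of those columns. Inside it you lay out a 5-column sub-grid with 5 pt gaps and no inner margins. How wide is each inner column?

Take off 72 pt of margins, leaving 1110 pt.
1110 − 9·10 = 1020; ÷10 gives c = 102 pt.
8 columns plus 7 gaps: 816 + 70 = 886 pt.
886 − 4·5 = 866; ÷5 gives d = 173.2 pt.

173.2 pt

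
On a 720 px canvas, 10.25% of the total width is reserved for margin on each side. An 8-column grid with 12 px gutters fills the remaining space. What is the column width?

720 × (1 − 2·10.25%) = 720 × 79.5% = 572.4 px for the columns.
572.4 − 7·12 = 488.4; ÷8 gives c = 61.05 px.

61.05 px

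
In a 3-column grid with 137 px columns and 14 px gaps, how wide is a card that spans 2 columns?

288 px

Span of 2: 2·137 + 1·14 = 274 + 14 = 288 px.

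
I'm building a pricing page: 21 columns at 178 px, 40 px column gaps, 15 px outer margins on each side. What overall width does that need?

4568 px

Adding margins, columns and gutters: 30 + 3738 + 800 = 4568 px.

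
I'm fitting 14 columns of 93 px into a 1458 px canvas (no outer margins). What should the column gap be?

Columns use 1302 px, leaving 156 px across 13 column gaps = 12 px each.

12 px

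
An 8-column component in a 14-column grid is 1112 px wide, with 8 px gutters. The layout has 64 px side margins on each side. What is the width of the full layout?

Subtracting 7 gutters of 8 leaves 1056 for 8 columns, so c = 132 px.
Adding margins, columns and gutters: 128 + 1848 + 104 = 2080 px.

2080 px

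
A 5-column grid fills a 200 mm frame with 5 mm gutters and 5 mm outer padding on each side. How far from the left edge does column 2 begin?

Subtract both margins: 200 − 2·5 = 190 mm.
5c + 4·5 = 190 → 5c = 170 → c = 34 mm.
Each column+gutter stride is 39 mm; 1 of them past the 5 mm margin is 5 + 39 = 44 mm.

44 mm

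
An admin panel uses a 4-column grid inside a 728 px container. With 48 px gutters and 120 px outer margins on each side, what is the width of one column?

86 px

Content width = 728 − 2·120 = 488 px.
4 columns + 3 gutters: 4c + 3·48 = 488.
4c = 488 − 144 = 344, so c = 86 px.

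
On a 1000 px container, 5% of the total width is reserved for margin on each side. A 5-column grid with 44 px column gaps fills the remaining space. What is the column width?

1000 × (1 − 2·5%) = 1000 × 90% = 900 px for the columns.
5c + 4·44 = 900 → 5c = 724 → c = 144.8 px.

144.8 px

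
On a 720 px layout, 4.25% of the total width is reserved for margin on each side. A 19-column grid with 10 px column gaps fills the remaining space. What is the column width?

Each margin = 4.25% of 720 = 30.6 px; content = 720 − 2·30.6 = 658.8 px.
19c + 18·10 = 658.8 → 19c = 478.8 → c = 25.2 px.

25.2 px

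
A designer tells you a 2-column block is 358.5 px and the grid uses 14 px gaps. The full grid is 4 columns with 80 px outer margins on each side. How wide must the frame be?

891 px

2 columns + 1 gap: 2c + 1·14 = 358.5.
2c = 358.5 − 14 = 344.5, so c = 172.25 px.
Frame = 2·80 + 4·172.25 + 3·14 = 160 + 689 + 42 = 891 px.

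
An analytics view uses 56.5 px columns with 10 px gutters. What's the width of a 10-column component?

655 px

10 columns plus 9 gutters: 565 + 90 = 655 px.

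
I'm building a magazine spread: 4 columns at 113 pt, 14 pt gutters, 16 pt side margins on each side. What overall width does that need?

Adding margins, columns and gutters: 32 + 452 + 42 = 526 pt.

526 pt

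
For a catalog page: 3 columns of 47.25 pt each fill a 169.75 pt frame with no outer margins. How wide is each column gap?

Columns use 141.75 pt, leaving 28 pt across 2 column gaps = 14 pt each.

14 pt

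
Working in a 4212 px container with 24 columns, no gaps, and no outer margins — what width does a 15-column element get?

2632.5 px

With no gaps, each column is 4212/24 = 175.5 px.
With no gaps, 15 columns span 15·175.5 = 2632.5 px.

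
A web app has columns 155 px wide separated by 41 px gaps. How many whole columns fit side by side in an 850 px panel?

4 columns

k columns need k·155 + (k−1)·41 = k·196 − 41.
k·196 − 41 ≤ 850 → k ≤ 891 / 196 ≈ 4.55, so k = 4.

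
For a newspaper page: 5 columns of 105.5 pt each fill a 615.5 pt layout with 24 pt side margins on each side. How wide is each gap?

10 pt

Subtract both margins: 615.5 − 2·24 = 567.5 pt.
5·105.5 + 4g = 567.5 → 4g = 40 → g = 10 pt.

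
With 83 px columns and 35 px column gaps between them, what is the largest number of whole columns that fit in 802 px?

k columns need k·83 + (k−1)·35 = k·118 − 35.
k·118 − 35 ≤ 802 → k ≤ 837 / 118 ≈ 7.09, so k = 7.

7 columns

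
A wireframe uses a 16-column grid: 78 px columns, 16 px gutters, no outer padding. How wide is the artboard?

1488 px

Total width: 16·78 + 15·16 = 1488 px.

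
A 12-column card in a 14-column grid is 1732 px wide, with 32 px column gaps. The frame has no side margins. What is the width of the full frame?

Subtracting 11 column gaps of 32 leaves 1380 for 12 columns, so c = 115 px.
Frame = 14·115 + 13·32 = 1610 + 416 = 2026 px.

2026 px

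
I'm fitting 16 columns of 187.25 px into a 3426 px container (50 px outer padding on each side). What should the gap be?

Content width = 3426 − 2·50 = 3326 px.
Columns use 2996 px, leaving 330 px across 15 gaps = 22 px each.

22 px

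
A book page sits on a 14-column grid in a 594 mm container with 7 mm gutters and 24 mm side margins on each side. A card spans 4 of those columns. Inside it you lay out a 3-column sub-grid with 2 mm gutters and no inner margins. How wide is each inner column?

Inside the margins: 594 − 48 = 546 mm.
14 columns + 13 gutters: 14c + 13·7 = 546.
14c = 546 − 91 = 455, so c = 32.5 mm.
4-column span = 4·32.5 + 3·7 = 151 mm.
3d + 2·2 = 151 → 3d = 147 → d = 49 mm.

49 mm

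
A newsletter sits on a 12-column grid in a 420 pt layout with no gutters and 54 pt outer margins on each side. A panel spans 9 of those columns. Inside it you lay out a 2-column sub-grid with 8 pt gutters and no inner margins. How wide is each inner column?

Take off 108 pt of margins, leaving 312 pt.
312 / 12 = 26 pt per column.
With no gutters, 9 columns span 9·26 = 234 pt.
234 − 1·8 = 226; ÷2 gives d = 113 pt.

113 pt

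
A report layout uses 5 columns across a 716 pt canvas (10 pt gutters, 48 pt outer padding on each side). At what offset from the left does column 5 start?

Content = 716 − 2·48 = 620 pt.
620 − 4·10 = 580; ÷5 gives c = 116 pt.
Each column+gutter stride is 126 pt; 4 of them past the 48 pt margin is 48 + 504 = 552 pt.

552 pt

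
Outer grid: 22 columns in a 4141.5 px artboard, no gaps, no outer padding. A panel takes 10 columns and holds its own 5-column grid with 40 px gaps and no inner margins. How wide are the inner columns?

344.5 px

4141.5 / 22 = 188.25 px per column.
10-column span = 10·188.25 = 1882.5 px.
5d + 4·40 = 1882.5 → 5d = 1722.5 → d = 344.5 px.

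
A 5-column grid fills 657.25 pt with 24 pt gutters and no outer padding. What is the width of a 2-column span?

657.25 − 4·24 = 561.25; ÷5 gives c = 112.25 pt.
2 columns plus 1 gutter: 224.5 + 24 = 248.5 pt.

248.5 pt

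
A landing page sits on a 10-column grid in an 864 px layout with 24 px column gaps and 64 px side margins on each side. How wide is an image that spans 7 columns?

Subtract both margins: 864 − 2·64 = 736 px.
736 − 9·24 = 520; ÷10 gives c = 52 px.
Span of 7: 7·52 + 6·24 = 364 + 144 = 508 px.

508 px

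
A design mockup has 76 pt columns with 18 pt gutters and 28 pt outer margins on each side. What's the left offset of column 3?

216 pt

Column 3 starts at margin + 2·(column + gutter) = 28 + 2·94 = 216 pt.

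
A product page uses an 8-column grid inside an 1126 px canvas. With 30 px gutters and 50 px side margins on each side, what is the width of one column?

102 px

Content width = 1126 − 2·50 = 1026 px.
8c + 7·30 = 1026 → 8c = 816 → c = 102 px.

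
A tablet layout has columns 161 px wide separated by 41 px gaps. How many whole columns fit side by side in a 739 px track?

3 columns

Each extra column adds 161 + 41 = 202 px.
(739 + 41) / 202 = 3.86, so 3 columns fit.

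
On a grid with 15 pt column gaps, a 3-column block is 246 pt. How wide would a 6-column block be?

507 pt

246 − 2·15 = 216; ÷3 gives c = 72 pt.
6 columns plus 5 column gaps: 432 + 75 = 507 pt.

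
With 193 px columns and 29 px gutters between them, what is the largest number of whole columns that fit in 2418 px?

11 columns: 11·193 + 10·29 = 2413 px ≤ 2418.
12 columns: 2635 px > 2418. So 11.

11 columns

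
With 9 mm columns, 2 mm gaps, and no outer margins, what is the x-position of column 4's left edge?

No margin, so column 4 starts at 3·(column + gutter) = 3·11 = 33 mm.

33 mm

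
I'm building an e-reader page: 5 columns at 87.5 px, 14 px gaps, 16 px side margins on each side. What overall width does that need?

Total width: 2·16 + 5·87.5 + 4·14 = 525.5 px.

525.5 px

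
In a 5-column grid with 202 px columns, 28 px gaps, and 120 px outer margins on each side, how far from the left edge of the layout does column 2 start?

Each column+gutter stride is 230 px; 1 of them past the 120 px margin is 120 + 230 = 350 px.

350 px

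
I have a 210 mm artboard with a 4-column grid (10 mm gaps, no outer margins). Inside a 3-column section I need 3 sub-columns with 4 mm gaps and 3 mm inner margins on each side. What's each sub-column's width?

47 mm

210 − 3·10 = 180; ÷4 gives c = 45 mm.
Span of 3: 3·45 + 2·10 = 135 + 20 = 155 mm.
Inner content = 155 − 2·3 = 149 mm.
3d + 2·4 = 149 → 3d = 141 → d = 47 mm.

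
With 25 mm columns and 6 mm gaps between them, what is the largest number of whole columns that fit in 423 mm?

13 columns

13 columns: 13·25 + 12·6 = 397 mm ≤ 423.
14 columns: 428 mm > 423. So 13.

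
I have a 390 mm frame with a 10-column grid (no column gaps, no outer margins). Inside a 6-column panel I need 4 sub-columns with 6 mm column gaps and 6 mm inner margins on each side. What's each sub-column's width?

51 mm

With no column gaps, each column is 390/10 = 39 mm.
With no column gaps, 6 columns span 6·39 = 234 mm.
Inner content = 234 − 2·6 = 222 mm.
Subtracting 3 column gaps of 6 leaves 204 for 4 columns, so d = 51 mm.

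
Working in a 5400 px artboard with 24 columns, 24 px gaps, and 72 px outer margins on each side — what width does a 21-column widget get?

4596 px

Subtract both margins: 5400 − 2·72 = 5256 px.
24c + 23·24 = 5256 → 24c = 4704 → c = 196 px.
Span of 21: 21·196 + 20·24 = 4116 + 480 = 4596 px.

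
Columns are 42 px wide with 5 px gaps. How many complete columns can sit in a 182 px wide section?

3 columns

k columns need k·42 + (k−1)·5 = k·47 − 5.
k·47 − 5 ≤ 182 → k ≤ 187 / 47 ≈ 3.98, so k = 3.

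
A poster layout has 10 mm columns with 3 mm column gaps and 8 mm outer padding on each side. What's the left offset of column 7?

86 mm

Column 7 starts at margin + 6·(column + gutter) = 8 + 6·13 = 86 mm.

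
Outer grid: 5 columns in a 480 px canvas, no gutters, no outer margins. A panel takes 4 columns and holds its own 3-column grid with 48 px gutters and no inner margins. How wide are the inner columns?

96 px

With no gutters, each column is 480/5 = 96 px.
4-column span = 4·96 = 384 px.
3d + 2·48 = 384 → 3d = 288 → d = 96 px.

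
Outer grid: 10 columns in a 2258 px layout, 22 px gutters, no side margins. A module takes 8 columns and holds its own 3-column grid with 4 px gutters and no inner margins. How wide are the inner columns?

10c + 9·22 = 2258 → 10c = 2060 → c = 206 px.
8-column span = 8·206 + 7·22 = 1802 px.
3d + 2·4 = 1802 → 3d = 1794 → d = 598 px.

598 px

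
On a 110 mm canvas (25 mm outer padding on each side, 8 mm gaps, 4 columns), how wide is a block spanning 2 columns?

Subtract both margins: 110 − 2·25 = 60 mm.
4c + 3·8 = 60 → 4c = 36 → c = 9 mm.
2 columns plus 1 gap: 18 + 8 = 26 mm.

26 mm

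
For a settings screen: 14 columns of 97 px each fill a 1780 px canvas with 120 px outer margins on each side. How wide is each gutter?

14 px

Take off 240 px of margins, leaving 1540 px.
14 columns take 14·97 = 1358 px; remaining 182 splits into 13 gutters.
g = 182 / 13 = 14 px.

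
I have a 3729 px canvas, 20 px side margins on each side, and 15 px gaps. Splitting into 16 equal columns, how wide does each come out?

Take off 40 px of margins, leaving 3689 px.
3689 − 15·15 = 3464; ÷16 gives c = 216.5 px.

216.5 px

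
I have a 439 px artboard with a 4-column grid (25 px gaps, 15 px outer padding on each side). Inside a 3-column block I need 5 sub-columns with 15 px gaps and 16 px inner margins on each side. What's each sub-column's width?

41.7 px

Inside the margins: 439 − 30 = 409 px.
4 columns + 3 gaps: 4c + 3·25 = 409.
4c = 409 − 75 = 334, so c = 83.5 px.
Span of 3: 3·83.5 + 2·25 = 250.5 + 50 = 300.5 px.
Inner content = 300.5 − 2·16 = 268.5 px.
268.5 − 4·15 = 208.5; ÷5 gives d = 41.7 px.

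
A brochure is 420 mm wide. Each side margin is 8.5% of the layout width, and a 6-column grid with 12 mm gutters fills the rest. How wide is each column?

48.1 mm

Margins: 8.5% × 420 = 35.7 mm each, so content = 420 − 71.4 = 348.6 mm.
6c + 5·12 = 348.6 → 6c = 288.6 → c = 48.1 mm.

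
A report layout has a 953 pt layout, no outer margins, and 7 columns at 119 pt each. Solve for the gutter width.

7·119 + 6g = 953 → 6g = 120 → g = 20 pt.

20 pt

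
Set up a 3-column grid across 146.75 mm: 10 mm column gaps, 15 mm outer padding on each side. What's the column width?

32.25 mm

Inside the margins: 146.75 − 30 = 116.75 mm.
Subtracting 2 column gaps of 10 leaves 96.75 for 3 columns, so c = 32.25 mm.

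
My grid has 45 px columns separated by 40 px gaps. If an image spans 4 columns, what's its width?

300 px

4-column span = 4·45 + 3·40 = 300 px.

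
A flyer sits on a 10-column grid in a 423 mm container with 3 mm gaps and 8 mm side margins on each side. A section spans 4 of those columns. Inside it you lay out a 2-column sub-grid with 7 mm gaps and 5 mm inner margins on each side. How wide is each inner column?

Take off 16 mm of margins, leaving 407 mm.
10 columns + 9 gaps: 10c + 9·3 = 407.
10c = 407 − 27 = 380, so c = 38 mm.
4 columns plus 3 gaps: 152 + 9 = 161 mm.
Inner content = 161 − 2·5 = 151 mm.
151 − 1·7 = 144; ÷2 gives d = 72 mm.

72 mm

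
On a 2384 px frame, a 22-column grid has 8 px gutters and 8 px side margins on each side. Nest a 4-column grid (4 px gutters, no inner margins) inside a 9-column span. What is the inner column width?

Inside the margins: 2384 − 16 = 2368 px.
22c + 21·8 = 2368 → 22c = 2200 → c = 100 px.
9 columns plus 8 gutters: 900 + 64 = 964 px.
4 columns + 3 gutters: 4d + 3·4 = 964.
4d = 964 − 12 = 952, so d = 238 px.

238 px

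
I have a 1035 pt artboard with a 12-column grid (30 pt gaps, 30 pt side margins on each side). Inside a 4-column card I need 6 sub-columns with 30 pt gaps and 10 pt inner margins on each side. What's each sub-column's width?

22.5 pt

Take off 60 pt of margins, leaving 975 pt.
12 columns + 11 gaps: 12c + 11·30 = 975.
12c = 975 − 330 = 645, so c = 53.75 pt.
4 columns plus 3 gaps: 215 + 90 = 305 pt.
Inner content = 305 − 2·10 = 285 pt.
6 columns + 5 gaps: 6d + 5·30 = 285.
6d = 285 − 150 = 135, so d = 22.5 pt.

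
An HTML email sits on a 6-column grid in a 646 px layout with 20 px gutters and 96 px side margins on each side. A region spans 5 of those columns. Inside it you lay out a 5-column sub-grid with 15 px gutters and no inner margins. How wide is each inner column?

Subtract both margins: 646 − 2·96 = 454 px.
454 − 5·20 = 354; ÷6 gives c = 59 px.
Span of 5: 5·59 + 4·20 = 295 + 80 = 375 px.
Subtracting 4 gutters of 15 leaves 315 for 5 columns, so d = 63 px.

63 px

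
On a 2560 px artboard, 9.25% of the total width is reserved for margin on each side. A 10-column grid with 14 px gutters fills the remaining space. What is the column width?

Margins: 9.25% × 2560 = 236.8 px each, so content = 2560 − 473.6 = 2086.4 px.
10c + 9·14 = 2086.4 → 10c = 1960.4 → c = 196.04 px.

196.04 px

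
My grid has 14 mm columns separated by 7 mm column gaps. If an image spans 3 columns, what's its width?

56 mm

3-column span = 3·14 + 2·7 = 56 mm.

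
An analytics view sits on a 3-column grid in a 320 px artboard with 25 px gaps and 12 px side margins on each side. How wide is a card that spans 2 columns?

Take off 24 px of margins, leaving 296 px.
296 − 2·25 = 246; ÷3 gives c = 82 px.
2-column span = 2·82 + 1·25 = 189 px.

189 px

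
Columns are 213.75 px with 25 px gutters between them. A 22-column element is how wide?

22 columns plus 21 gutters: 4702.5 + 525 = 5227.5 px.

5227.5 px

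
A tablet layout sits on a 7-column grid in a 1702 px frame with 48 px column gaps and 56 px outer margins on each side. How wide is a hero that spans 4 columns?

Subtract both margins: 1702 − 2·56 = 1590 px.
7 columns + 6 column gaps: 7c + 6·48 = 1590.
7c = 1590 − 288 = 1302, so c = 186 px.
Span of 4: 4·186 + 3·48 = 744 + 144 = 888 px.

888 px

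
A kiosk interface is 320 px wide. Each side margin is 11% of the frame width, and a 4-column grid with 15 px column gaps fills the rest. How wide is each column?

320 × (1 − 2·11%) = 320 × 78% = 249.6 px for the columns.
4 columns + 3 column gaps: 4c + 3·15 = 249.6.
4c = 249.6 − 45 = 204.6, so c = 51.15 px.

51.15 px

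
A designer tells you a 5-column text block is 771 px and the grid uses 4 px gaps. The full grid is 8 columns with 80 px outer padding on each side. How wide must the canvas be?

771 − 4·4 = 755; ÷5 gives c = 151 px.
Total width: 2·80 + 8·151 + 7·4 = 1396 px.

1396 px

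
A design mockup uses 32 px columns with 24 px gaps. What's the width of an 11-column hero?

11-column span = 11·32 + 10·24 = 592 px.

592 px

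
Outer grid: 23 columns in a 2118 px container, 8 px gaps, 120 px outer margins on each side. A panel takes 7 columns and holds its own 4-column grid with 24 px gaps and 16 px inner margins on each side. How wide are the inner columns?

115.5 px

Outer content = 2118 − 2·120 = 1878 px.
23 columns + 22 gaps: 23c + 22·8 = 1878.
23c = 1878 − 176 = 1702, so c = 74 px.
Span of 7: 7·74 + 6·8 = 518 + 48 = 566 px.
Inner content = 566 − 2·16 = 534 px.
4d + 3·24 = 534 → 4d = 462 → d = 115.5 px.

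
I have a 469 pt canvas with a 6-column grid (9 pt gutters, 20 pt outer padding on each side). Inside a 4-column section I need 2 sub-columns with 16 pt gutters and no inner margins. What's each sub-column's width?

133.5 pt

Subtract both margins: 469 − 2·20 = 429 pt.
6 columns + 5 gutters: 6c + 5·9 = 429.
6c = 429 − 45 = 384, so c = 64 pt.
4-column span = 4·64 + 3·9 = 283 pt.
2d + 1·16 = 283 → 2d = 267 → d = 133.5 pt.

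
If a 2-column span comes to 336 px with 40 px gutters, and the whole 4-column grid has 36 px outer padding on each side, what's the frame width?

336 − 1·40 = 296; ÷2 gives c = 148 px.
Total width: 2·36 + 4·148 + 3·40 = 784 px.

784 px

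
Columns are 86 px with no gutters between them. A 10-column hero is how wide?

10-column span = 10·86 = 860 px.

860 px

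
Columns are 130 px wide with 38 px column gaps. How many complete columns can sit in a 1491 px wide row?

9 columns

Each extra column adds 130 + 38 = 168 px.
(1491 + 38) / 168 = 9.10, so 9 columns fit.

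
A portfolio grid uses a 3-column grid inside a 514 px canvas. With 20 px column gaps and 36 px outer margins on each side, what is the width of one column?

134 px

Content width = 514 − 2·36 = 442 px.
Subtracting 2 column gaps of 20 leaves 402 for 3 columns, so c = 134 px.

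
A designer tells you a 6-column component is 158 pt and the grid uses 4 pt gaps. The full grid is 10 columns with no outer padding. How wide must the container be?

266 pt

6 columns + 5 gaps: 6c + 5·4 = 158.
6c = 158 − 20 = 138, so c = 23 pt.
Container = 10·23 + 9·4 = 230 + 36 = 266 pt.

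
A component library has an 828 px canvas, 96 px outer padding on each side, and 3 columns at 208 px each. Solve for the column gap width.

Content width = 828 − 2·96 = 636 px.
Columns use 624 px, leaving 12 px across 2 column gaps = 6 px each.

6 px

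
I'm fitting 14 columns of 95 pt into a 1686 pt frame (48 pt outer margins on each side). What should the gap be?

Take off 96 pt of margins, leaving 1590 pt.
14 columns take 14·95 = 1330 pt; remaining 260 splits into 13 gaps.
g = 260 / 13 = 20 pt.

20 pt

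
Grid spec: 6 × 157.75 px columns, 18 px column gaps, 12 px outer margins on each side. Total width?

Artboard = 2·12 + 6·157.75 + 5·18 = 24 + 946.5 + 90 = 1060.5 px.

1060.5 px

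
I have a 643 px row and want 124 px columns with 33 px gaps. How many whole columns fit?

4 columns

4 columns: 4·124 + 3·33 = 595 px ≤ 643.
5 columns: 752 px > 643. So 4.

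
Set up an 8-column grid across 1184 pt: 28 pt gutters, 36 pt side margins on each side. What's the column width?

114.5 pt

Inside the margins: 1184 − 72 = 1112 pt.
1112 − 7·28 = 916; ÷8 gives c = 114.5 pt.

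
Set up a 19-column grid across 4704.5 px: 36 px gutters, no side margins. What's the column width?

213.5 px

4704.5 − 18·36 = 4056.5; ÷19 gives c = 213.5 px.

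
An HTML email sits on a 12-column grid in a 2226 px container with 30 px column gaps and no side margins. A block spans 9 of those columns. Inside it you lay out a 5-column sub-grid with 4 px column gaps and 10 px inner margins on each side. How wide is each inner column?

325.2 px

12 columns + 11 column gaps: 12c + 11·30 = 2226.
12c = 2226 − 330 = 1896, so c = 158 px.
Span of 9: 9·158 + 8·30 = 1422 + 240 = 1662 px.
Inner content = 1662 − 2·10 = 1642 px.
1642 − 4·4 = 1626; ÷5 gives d = 325.2 px.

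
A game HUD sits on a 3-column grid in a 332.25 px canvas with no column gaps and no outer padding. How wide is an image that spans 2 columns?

221.5 px

332.25 / 3 = 110.75 px per column.
2-column span = 2·110.75 = 221.5 px.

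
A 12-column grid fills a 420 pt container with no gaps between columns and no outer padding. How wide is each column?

With no gaps, each column is 420/12 = 35 pt.

35 pt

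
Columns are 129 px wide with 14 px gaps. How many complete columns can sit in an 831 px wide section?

Each extra column adds 129 + 14 = 143 px.
(831 + 14) / 143 = 5.91, so 5 columns fit.

5 columns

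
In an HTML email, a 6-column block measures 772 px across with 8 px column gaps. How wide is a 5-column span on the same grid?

Subtracting 5 column gaps of 8 leaves 732 for 6 columns, so c = 122 px.
5-column span = 5·122 + 4·8 = 642 px.

642 px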